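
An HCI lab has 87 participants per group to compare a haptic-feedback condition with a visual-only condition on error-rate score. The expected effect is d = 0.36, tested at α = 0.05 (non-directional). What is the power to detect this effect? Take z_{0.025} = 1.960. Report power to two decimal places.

power ≈ 0.66

For two equal groups, power = Φ(d·√(n/2) − z_{α/2}).
d·√(n/2) = 0.36 × √(87/2) = 0.36 × 6.595 = 2.374.
z_β = 2.374 − 1.960 = 0.414.
Power = Φ(0.414) = 0.661.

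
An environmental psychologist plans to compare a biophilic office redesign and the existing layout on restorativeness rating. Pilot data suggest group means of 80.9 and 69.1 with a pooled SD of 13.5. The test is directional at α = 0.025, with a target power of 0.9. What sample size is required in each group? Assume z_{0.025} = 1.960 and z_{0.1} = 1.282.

Cohen's d = |M₁ − M₂| / SD_pooled = |80.9 − 69.1| / 13.5 = 11.8 / 13.5 = 0.874.
For two independent groups with equal n: n = 2·((z_{α} + z_β) / d)².
z_{α} + z_β = 1.960 + 1.282 = 3.242.
n = 2 × (3.242 / 0.874)² = 2 × 3.709² = 2 × 13.76 = 27.5.
Round up to the next whole participant.

n = 28 per group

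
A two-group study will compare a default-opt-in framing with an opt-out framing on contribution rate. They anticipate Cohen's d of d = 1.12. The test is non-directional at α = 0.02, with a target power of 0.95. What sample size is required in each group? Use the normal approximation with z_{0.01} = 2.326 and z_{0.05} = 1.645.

n = 26 per group

For two independent groups with equal n: n = 2·((z_{α/2} + z_β) / d)².
z_{α/2} + z_β = 2.326 + 1.645 = 3.971.
n = 2 × (3.971 / 1.12)² = 2 × 3.546² = 2 × 12.57 = 25.1.
Round up to the next whole participant.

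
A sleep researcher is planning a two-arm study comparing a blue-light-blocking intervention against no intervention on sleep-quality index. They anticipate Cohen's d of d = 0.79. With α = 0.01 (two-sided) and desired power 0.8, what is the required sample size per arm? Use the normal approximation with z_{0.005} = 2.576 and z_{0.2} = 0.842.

For two independent groups with equal n: n = 2·((z_{α/2} + z_β) / d)².
z_{α/2} + z_β = 2.576 + 0.842 = 3.418.
n = 2 × (3.418 / 0.79)² = 2 × 4.327² = 2 × 18.72 = 37.4.
Round up to the next whole participant.

n = 38 per group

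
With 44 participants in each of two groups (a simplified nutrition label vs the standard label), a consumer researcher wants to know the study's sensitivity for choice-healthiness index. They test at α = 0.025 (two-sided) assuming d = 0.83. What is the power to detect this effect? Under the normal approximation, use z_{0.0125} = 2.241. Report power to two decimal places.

For two equal groups, power = Φ(d·√(n/2) − z_{α/2}).
d·√(n/2) = 0.83 × √(44/2) = 0.83 × 4.690 = 3.893.
z_β = 3.893 − 2.241 = 1.652.
Power = Φ(1.652) = 0.951.

power ≈ 0.95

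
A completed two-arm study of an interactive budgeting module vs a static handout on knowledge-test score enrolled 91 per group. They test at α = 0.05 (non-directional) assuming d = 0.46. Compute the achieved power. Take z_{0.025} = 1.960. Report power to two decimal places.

power ≈ 0.87

For two equal groups, power = Φ(d·√(n/2) − z_{α/2}).
d·√(n/2) = 0.46 × √(91/2) = 0.46 × 6.745 = 3.103.
z_β = 3.103 − 1.960 = 1.143.
Power = Φ(1.143) = 0.873.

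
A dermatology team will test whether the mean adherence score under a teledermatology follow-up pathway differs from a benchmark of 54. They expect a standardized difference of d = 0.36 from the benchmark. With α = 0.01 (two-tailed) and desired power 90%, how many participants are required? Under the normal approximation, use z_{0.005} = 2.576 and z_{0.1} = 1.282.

n = 115

For a one-sample test: n = ((z_{α/2} + z_β) / d)².
z_{α/2} + z_β = 2.576 + 1.282 = 3.858.
n = (3.858 / 0.36)² = 10.717² = 114.85.
Round up.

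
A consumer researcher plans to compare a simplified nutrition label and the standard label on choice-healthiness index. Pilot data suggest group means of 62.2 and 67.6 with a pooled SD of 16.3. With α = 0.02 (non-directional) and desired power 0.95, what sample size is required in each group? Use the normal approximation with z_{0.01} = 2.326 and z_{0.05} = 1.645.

Cohen's d = |M₁ − M₂| / SD_pooled = |62.2 − 67.6| / 16.3 = 5.4 / 16.3 = 0.331.
For two independent groups with equal n: n = 2·((z_{α/2} + z_β) / d)².
z_{α/2} + z_β = 2.326 + 1.645 = 3.971.
n = 2 × (3.971 / 0.331)² = 2 × 11.997² = 2 × 143.93 = 287.9.
Round up to the next whole participant.

n = 288 per group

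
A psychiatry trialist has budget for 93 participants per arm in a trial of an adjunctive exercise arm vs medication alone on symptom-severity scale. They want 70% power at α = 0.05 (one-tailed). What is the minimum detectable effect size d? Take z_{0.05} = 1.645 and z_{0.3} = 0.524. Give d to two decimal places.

For two independent groups of n = 93 each: d_min = (z_{α} + z_β)·√(2/n).
z-sum = 1.645 + 0.524 = 2.169.
d_min = 2.169 × √(2/93) = 2.169 × 0.1466 = 0.318.

d_min ≈ 0.32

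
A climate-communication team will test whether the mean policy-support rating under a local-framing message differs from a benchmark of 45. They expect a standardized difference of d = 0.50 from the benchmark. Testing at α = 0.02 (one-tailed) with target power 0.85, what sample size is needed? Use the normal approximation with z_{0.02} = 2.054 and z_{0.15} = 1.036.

For a one-sample test: n = ((z_{α} + z_β) / d)².
z_{α} + z_β = 2.054 + 1.036 = 3.090.
n = (3.090 / 0.50)² = 6.180² = 38.19.
Round up.

n = 39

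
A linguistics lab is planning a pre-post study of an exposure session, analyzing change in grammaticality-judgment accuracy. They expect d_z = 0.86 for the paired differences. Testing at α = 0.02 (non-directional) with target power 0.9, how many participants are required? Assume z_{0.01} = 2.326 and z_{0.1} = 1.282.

For a paired (one-sample on differences) test: n = ((z_{α/2} + z_β) / d)².
z_{α/2} + z_β = 2.326 + 1.282 = 3.608.
n = (3.608 / 0.86)² = 4.195² = 17.60.
Round up.

n = 18 pairs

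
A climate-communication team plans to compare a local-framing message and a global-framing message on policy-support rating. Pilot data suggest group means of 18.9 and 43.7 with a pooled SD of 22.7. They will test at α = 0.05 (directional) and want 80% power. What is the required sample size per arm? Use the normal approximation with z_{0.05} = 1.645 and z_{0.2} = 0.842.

n = 11 per group

Cohen's d = |M₁ − M₂| / SD_pooled = |18.9 − 43.7| / 22.7 = 24.8 / 22.7 = 1.093.
For two independent groups with equal n: n = 2·((z_{α} + z_β) / d)².
z_{α} + z_β = 1.645 + 0.842 = 2.487.
n = 2 × (2.487 / 1.093)² = 2 × 2.275² = 2 × 5.18 = 10.4.
Round up to the next whole participant.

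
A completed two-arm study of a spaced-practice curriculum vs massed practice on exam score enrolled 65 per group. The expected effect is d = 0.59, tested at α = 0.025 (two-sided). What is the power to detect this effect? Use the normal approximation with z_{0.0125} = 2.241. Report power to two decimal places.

power ≈ 0.87

For two equal groups, power = Φ(d·√(n/2) − z_{α/2}).
d·√(n/2) = 0.59 × √(65/2) = 0.59 × 5.701 = 3.364.
z_β = 3.364 − 2.241 = 1.123.
Power = Φ(1.123) = 0.869.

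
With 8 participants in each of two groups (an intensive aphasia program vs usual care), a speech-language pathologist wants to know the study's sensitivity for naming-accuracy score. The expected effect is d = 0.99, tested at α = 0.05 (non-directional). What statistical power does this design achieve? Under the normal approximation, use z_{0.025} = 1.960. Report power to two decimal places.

For two equal groups, power = Φ(d·√(n/2) − z_{α/2}).
d·√(n/2) = 0.99 × √(8/2) = 0.99 × 2.000 = 1.980.
z_β = 1.980 − 1.960 = 0.020.
Power = Φ(0.020) = 0.508.

power ≈ 0.51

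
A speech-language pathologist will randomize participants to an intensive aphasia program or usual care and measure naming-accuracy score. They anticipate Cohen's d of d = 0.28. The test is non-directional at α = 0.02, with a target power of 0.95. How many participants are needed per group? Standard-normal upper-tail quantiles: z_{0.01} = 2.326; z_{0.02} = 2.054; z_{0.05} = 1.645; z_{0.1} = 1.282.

n = 403 per group

For two independent groups with equal n: n = 2·((z_{α/2} + z_β) / d)².
z_{α/2} + z_β = 2.326 + 1.645 = 3.971.
n = 2 × (3.971 / 0.28)² = 2 × 14.182² = 2 × 201.13 = 402.3.
Round up to the next whole participant.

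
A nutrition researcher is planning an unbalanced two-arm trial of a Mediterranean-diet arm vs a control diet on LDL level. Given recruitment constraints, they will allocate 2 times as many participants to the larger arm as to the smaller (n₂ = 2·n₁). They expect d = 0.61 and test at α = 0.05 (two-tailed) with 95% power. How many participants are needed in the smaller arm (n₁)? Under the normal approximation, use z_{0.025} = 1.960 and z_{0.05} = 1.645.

n₁ = 53

With allocation ratio k = n₂/n₁ = 2, Var(x̄₁−x̄₂) = σ²(1/n₁ + 1/(k·n₁)) = σ²·(k+1)/(k·n₁).
So n₁ = (1 + 1/k)·((z_{α/2} + z_β)/d)² = 1.500 × (3.605/0.61)².
n₁ = 1.500 × 34.93 = 52.4.
Round up: n₁ = 53, giving n₂ = 2 × 53 = 106.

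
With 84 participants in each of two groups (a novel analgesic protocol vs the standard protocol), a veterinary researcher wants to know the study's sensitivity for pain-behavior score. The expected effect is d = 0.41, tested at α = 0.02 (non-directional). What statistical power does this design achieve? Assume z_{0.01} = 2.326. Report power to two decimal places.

power ≈ 0.63

For two equal groups, power = Φ(d·√(n/2) − z_{α/2}).
d·√(n/2) = 0.41 × √(84/2) = 0.41 × 6.481 = 2.657.
z_β = 2.657 − 2.326 = 0.331.
Power = Φ(0.331) = 0.630.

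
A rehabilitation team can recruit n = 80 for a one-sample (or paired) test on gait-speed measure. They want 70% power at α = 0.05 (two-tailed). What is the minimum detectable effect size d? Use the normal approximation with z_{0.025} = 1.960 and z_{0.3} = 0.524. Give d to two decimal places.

For a single sample (or paired design) of n = 80: d_min = (z_{α/2} + z_β)/√n.
z-sum = 1.960 + 0.524 = 2.484.
d_min = 2.484 / √80 = 2.484 / 8.944 = 0.278.

d_min ≈ 0.28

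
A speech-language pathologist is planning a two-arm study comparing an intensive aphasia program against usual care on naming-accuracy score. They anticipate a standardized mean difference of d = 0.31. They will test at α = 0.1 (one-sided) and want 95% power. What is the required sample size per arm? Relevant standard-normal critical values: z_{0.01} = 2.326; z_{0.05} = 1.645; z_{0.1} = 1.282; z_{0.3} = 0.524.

For two independent groups with equal n: n = 2·((z_{α} + z_β) / d)².
z_{α} + z_β = 1.282 + 1.645 = 2.927.
n = 2 × (2.927 / 0.31)² = 2 × 9.442² = 2 × 89.15 = 178.3.
Round up to the next whole participant.

n = 179 per group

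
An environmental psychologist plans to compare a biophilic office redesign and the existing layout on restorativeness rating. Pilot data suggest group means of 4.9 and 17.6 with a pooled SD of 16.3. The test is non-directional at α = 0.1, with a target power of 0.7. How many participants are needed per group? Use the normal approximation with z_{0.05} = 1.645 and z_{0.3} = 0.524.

n = 16 per group

Cohen's d = |M₁ − M₂| / SD_pooled = |4.9 − 17.6| / 16.3 = 12.7 / 16.3 = 0.779.
For two independent groups with equal n: n = 2·((z_{α/2} + z_β) / d)².
z_{α/2} + z_β = 1.645 + 0.524 = 2.169.
n = 2 × (2.169 / 0.779)² = 2 × 2.784² = 2 × 7.75 = 15.5.
Round up to the next whole participant.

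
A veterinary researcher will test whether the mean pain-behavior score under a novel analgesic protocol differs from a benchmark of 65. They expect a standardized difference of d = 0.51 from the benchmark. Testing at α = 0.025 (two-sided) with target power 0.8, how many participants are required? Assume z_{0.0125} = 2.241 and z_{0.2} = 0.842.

For a one-sample test: n = ((z_{α/2} + z_β) / d)².
z_{α/2} + z_β = 2.241 + 0.842 = 3.083.
n = (3.083 / 0.51)² = 6.045² = 36.54.
Round up.

n = 37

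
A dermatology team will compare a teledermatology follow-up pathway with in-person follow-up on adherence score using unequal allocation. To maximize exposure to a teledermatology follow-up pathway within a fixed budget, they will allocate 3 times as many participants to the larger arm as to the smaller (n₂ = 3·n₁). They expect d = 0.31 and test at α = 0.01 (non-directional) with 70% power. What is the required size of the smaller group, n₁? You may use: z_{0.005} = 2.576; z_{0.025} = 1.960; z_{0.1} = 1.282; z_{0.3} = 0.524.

n₁ = 134

With allocation ratio k = n₂/n₁ = 3, Var(x̄₁−x̄₂) = σ²(1/n₁ + 1/(k·n₁)) = σ²·(k+1)/(k·n₁).
So n₁ = (1 + 1/k)·((z_{α/2} + z_β)/d)² = 1.333 × (3.100/0.31)².
n₁ = 1.333 × 100.00 = 133.3.
Round up: n₁ = 134, giving n₂ = 3 × 134 = 402.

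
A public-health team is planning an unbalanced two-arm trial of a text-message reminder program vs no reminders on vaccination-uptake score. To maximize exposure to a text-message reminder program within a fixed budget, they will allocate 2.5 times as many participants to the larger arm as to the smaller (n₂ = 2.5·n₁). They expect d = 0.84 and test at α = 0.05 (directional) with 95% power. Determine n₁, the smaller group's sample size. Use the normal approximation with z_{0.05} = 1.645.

n₁ = 22

With allocation ratio k = n₂/n₁ = 2.5, Var(x̄₁−x̄₂) = σ²(1/n₁ + 1/(k·n₁)) = σ²·(k+1)/(k·n₁).
So n₁ = (1 + 1/k)·((z_{α} + z_β)/d)² = 1.400 × (3.290/0.84)².
n₁ = 1.400 × 15.34 = 21.5.
Round up: n₁ = 22, giving n₂ = 2.5 × 22 = 55.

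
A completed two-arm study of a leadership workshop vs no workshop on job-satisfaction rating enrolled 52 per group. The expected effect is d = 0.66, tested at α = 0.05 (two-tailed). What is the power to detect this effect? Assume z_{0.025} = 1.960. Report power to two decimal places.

power ≈ 0.92

For two equal groups, power = Φ(d·√(n/2) − z_{α/2}).
d·√(n/2) = 0.66 × √(52/2) = 0.66 × 5.099 = 3.365.
z_β = 3.365 − 1.960 = 1.405.
Power = Φ(1.405) = 0.920.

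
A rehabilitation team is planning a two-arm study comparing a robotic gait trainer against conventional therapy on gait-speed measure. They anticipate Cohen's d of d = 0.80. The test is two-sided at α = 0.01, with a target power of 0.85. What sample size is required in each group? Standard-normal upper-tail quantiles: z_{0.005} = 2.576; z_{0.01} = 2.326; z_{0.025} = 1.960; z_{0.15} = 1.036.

For two independent groups with equal n: n = 2·((z_{α/2} + z_β) / d)².
z_{α/2} + z_β = 2.576 + 1.036 = 3.612.
n = 2 × (3.612 / 0.80)² = 2 × 4.515² = 2 × 20.39 = 40.8.
Round up to the next whole participant.

n = 41 per group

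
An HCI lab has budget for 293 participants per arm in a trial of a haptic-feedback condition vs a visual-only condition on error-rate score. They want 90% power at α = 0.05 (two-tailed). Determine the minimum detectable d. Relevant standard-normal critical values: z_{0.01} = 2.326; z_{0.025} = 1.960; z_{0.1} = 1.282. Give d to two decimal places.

For two independent groups of n = 293 each: d_min = (z_{α/2} + z_β)·√(2/n).
z-sum = 1.960 + 1.282 = 3.242.
d_min = 3.242 × √(2/293) = 3.242 × 0.0826 = 0.268.

d_min ≈ 0.27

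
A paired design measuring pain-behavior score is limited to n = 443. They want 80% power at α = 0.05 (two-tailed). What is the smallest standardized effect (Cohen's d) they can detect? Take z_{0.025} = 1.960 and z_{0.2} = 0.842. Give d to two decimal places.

d_min ≈ 0.13

For a single sample (or paired design) of n = 443: d_min = (z_{α/2} + z_β)/√n.
z-sum = 1.960 + 0.842 = 2.802.
d_min = 2.802 / √443 = 2.802 / 21.048 = 0.133.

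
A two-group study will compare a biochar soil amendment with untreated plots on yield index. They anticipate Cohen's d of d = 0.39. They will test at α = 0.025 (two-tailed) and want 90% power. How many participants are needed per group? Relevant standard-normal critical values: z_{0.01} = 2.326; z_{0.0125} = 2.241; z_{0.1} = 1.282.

n = 164 per group

For two independent groups with equal n: n = 2·((z_{α/2} + z_β) / d)².
z_{α/2} + z_β = 2.241 + 1.282 = 3.523.
n = 2 × (3.523 / 0.39)² = 2 × 9.033² = 2 × 81.60 = 163.2.
Round up to the next whole participant.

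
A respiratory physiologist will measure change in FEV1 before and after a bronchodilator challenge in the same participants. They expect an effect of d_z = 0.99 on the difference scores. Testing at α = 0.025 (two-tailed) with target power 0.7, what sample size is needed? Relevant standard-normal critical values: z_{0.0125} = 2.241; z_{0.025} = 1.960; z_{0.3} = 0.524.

n = 8 pairs

For a paired (one-sample on differences) test: n = ((z_{α/2} + z_β) / d)².
z_{α/2} + z_β = 2.241 + 0.524 = 2.765.
n = (2.765 / 0.99)² = 2.793² = 7.80.
Round up.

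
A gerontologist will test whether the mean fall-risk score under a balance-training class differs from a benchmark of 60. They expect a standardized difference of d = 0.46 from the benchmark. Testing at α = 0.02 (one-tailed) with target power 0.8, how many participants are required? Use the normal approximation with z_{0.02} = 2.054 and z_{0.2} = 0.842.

For a one-sample test: n = ((z_{α} + z_β) / d)².
z_{α} + z_β = 2.054 + 0.842 = 2.896.
n = (2.896 / 0.46)² = 6.296² = 39.64.
Round up.

n = 40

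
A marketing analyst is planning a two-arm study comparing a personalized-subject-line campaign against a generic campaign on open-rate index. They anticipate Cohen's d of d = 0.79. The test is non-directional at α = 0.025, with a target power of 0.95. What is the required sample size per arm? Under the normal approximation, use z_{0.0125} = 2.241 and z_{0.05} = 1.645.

n = 49 per group

For two independent groups with equal n: n = 2·((z_{α/2} + z_β) / d)².
z_{α/2} + z_β = 2.241 + 1.645 = 3.886.
n = 2 × (3.886 / 0.79)² = 2 × 4.919² = 2 × 24.20 = 48.4.
Round up to the next whole participant.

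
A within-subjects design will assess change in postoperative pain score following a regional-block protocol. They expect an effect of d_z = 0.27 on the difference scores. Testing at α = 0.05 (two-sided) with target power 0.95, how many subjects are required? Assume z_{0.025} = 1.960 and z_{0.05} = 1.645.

n = 179 pairs

For a paired (one-sample on differences) test: n = ((z_{α/2} + z_β) / d)².
z_{α/2} + z_β = 1.960 + 1.645 = 3.605.
n = (3.605 / 0.27)² = 13.352² = 178.27.
Round up.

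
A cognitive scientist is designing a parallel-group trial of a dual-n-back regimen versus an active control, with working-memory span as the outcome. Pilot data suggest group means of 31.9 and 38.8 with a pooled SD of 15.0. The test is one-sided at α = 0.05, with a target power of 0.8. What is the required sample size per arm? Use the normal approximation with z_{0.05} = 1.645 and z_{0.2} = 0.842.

Cohen's d = |M₁ − M₂| / SD_pooled = |31.9 − 38.8| / 15.0 = 6.9 / 15.0 = 0.460.
For two independent groups with equal n: n = 2·((z_{α} + z_β) / d)².
z_{α} + z_β = 1.645 + 0.842 = 2.487.
n = 2 × (2.487 / 0.460)² = 2 × 5.407² = 2 × 29.23 = 58.5.
Round up to the next whole participant.

n = 59 per group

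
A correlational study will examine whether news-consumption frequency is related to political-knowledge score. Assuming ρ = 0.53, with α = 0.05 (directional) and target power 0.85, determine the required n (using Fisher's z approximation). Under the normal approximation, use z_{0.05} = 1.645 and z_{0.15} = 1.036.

Fisher's z: C = ½·ln((1+r)/(1−r)) = ½·ln(3.2553) = 0.5901.
n = ((z_{α} + z_β)/C)² + 3.
(1.645 + 1.036) / 0.5901 = 2.681 / 0.5901 = 4.543.
n = 4.543² + 3 = 20.64 + 3 = 23.6.
Round up.

n = 24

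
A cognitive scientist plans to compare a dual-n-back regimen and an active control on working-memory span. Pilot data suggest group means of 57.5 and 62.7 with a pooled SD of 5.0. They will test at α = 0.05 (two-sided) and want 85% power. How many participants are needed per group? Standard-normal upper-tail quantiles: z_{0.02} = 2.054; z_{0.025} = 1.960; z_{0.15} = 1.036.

n = 17 per group

Cohen's d = |M₁ − M₂| / SD_pooled = |57.5 − 62.7| / 5.0 = 5.2 / 5.0 = 1.040.
For two independent groups with equal n: n = 2·((z_{α/2} + z_β) / d)².
z_{α/2} + z_β = 1.960 + 1.036 = 2.996.
n = 2 × (2.996 / 1.040)² = 2 × 2.881² = 2 × 8.30 = 16.6.
Round up to the next whole participant.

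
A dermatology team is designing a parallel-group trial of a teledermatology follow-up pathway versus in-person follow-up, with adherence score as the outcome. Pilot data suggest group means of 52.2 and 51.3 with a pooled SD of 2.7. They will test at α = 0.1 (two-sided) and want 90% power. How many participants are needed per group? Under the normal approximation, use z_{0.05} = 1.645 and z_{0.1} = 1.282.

Cohen's d = |M₁ − M₂| / SD_pooled = |52.2 − 51.3| / 2.7 = 0.9 / 2.7 = 0.333.
For two independent groups with equal n: n = 2·((z_{α/2} + z_β) / d)².
z_{α/2} + z_β = 1.645 + 1.282 = 2.927.
n = 2 × (2.927 / 0.333)² = 2 × 8.790² = 2 × 77.26 = 154.5.
Round up to the next whole participant.

n = 155 per group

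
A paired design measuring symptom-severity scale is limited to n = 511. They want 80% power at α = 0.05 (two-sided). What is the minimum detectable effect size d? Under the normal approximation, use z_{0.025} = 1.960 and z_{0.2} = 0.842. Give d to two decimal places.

d_min ≈ 0.12

For a single sample (or paired design) of n = 511: d_min = (z_{α/2} + z_β)/√n.
z-sum = 1.960 + 0.842 = 2.802.
d_min = 2.802 / √511 = 2.802 / 22.605 = 0.124.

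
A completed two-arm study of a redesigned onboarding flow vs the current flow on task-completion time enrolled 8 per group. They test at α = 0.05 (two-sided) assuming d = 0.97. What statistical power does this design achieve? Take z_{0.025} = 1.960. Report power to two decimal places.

power ≈ 0.49

For two equal groups, power = Φ(d·√(n/2) − z_{α/2}).
d·√(n/2) = 0.97 × √(8/2) = 0.97 × 2.000 = 1.940.
z_β = 1.940 − 1.960 = -0.020.
Power = Φ(-0.020) = 0.492.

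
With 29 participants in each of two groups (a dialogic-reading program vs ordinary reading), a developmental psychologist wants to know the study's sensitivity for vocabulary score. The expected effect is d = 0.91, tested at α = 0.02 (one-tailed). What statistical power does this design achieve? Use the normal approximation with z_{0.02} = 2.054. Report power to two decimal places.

power ≈ 0.92

For two equal groups, power = Φ(d·√(n/2) − z_{α}).
d·√(n/2) = 0.91 × √(29/2) = 0.91 × 3.808 = 3.465.
z_β = 3.465 − 2.054 = 1.411.
Power = Φ(1.411) = 0.921.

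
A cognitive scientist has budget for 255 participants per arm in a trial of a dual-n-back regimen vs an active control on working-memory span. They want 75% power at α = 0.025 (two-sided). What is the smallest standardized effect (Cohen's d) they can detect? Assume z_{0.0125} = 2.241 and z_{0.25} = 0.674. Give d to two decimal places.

For two independent groups of n = 255 each: d_min = (z_{α/2} + z_β)·√(2/n).
z-sum = 2.241 + 0.674 = 2.915.
d_min = 2.915 × √(2/255) = 2.915 × 0.0886 = 0.258.

d_min ≈ 0.26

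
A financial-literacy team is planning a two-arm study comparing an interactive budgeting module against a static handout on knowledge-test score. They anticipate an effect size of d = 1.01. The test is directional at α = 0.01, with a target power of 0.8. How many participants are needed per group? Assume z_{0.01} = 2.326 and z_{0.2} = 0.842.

n = 20 per group

For two independent groups with equal n: n = 2·((z_{α} + z_β) / d)².
z_{α} + z_β = 2.326 + 0.842 = 3.168.
n = 2 × (3.168 / 1.01)² = 2 × 3.137² = 2 × 9.84 = 19.7.
Round up to the next whole participant.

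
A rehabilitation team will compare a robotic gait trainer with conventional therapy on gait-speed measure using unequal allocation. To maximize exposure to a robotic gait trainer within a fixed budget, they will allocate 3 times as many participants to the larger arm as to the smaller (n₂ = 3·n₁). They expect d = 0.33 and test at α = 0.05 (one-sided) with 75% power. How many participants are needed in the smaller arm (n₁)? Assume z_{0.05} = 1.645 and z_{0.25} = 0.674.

n₁ = 66

With allocation ratio k = n₂/n₁ = 3, Var(x̄₁−x̄₂) = σ²(1/n₁ + 1/(k·n₁)) = σ²·(k+1)/(k·n₁).
So n₁ = (1 + 1/k)·((z_{α} + z_β)/d)² = 1.333 × (2.319/0.33)².
n₁ = 1.333 × 49.38 = 65.8.
Round up: n₁ = 66, giving n₂ = 3 × 66 = 198.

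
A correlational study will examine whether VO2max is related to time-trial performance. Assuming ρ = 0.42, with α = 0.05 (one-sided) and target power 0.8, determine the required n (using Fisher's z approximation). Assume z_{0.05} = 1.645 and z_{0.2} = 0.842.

Fisher's z: C = ½·ln((1+r)/(1−r)) = ½·ln(2.4483) = 0.4477.
n = ((z_{α} + z_β)/C)² + 3.
(1.645 + 0.842) / 0.4477 = 2.487 / 0.4477 = 5.555.
n = 5.555² + 3 = 30.86 + 3 = 33.9.
Round up.

n = 34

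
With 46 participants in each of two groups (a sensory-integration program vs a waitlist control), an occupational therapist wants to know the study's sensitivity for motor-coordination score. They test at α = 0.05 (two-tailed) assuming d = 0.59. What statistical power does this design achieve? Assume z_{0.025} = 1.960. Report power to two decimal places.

For two equal groups, power = Φ(d·√(n/2) − z_{α/2}).
d·√(n/2) = 0.59 × √(46/2) = 0.59 × 4.796 = 2.830.
z_β = 2.830 − 1.960 = 0.870.
Power = Φ(0.870) = 0.808.

power ≈ 0.81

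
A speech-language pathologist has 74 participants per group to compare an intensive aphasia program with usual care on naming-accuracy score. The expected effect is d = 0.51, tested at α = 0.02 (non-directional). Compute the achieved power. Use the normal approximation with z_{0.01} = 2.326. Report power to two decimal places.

For two equal groups, power = Φ(d·√(n/2) − z_{α/2}).
d·√(n/2) = 0.51 × √(74/2) = 0.51 × 6.083 = 3.102.
z_β = 3.102 − 2.326 = 0.776.
Power = Φ(0.776) = 0.781.

power ≈ 0.78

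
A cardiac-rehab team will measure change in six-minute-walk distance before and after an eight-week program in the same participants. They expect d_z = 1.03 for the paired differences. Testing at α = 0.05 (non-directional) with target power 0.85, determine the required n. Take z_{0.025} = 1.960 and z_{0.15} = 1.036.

n = 9 pairs

For a paired (one-sample on differences) test: n = ((z_{α/2} + z_β) / d)².
z_{α/2} + z_β = 1.960 + 1.036 = 2.996.
n = (2.996 / 1.03)² = 2.909² = 8.46.
Round up.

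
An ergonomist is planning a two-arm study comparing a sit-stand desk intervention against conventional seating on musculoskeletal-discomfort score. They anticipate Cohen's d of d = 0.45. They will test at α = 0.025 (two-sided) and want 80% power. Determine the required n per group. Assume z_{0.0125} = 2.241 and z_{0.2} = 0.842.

n = 94 per group

For two independent groups with equal n: n = 2·((z_{α/2} + z_β) / d)².
z_{α/2} + z_β = 2.241 + 0.842 = 3.083.
n = 2 × (3.083 / 0.45)² = 2 × 6.851² = 2 × 46.94 = 93.9.
Round up to the next whole participant.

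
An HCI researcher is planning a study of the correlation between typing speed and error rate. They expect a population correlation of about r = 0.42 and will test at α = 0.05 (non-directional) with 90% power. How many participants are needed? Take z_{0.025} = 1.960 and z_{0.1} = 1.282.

n = 56

Fisher's z: C = ½·ln((1+r)/(1−r)) = ½·ln(2.4483) = 0.4477.
n = ((z_{α/2} + z_β)/C)² + 3.
(1.960 + 1.282) / 0.4477 = 3.242 / 0.4477 = 7.241.
n = 7.241² + 3 = 52.44 + 3 = 55.4.
Round up.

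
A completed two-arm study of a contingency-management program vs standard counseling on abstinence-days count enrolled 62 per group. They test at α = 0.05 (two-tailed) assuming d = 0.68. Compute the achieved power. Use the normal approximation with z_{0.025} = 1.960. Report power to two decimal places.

power ≈ 0.97

For two equal groups, power = Φ(d·√(n/2) − z_{α/2}).
d·√(n/2) = 0.68 × √(62/2) = 0.68 × 5.568 = 3.786.
z_β = 3.786 − 1.960 = 1.826.
Power = Φ(1.826) = 0.966.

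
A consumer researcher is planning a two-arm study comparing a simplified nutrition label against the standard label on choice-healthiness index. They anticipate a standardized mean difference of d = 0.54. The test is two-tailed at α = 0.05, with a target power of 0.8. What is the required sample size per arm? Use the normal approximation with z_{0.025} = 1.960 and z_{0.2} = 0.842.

n = 54 per group

For two independent groups with equal n: n = 2·((z_{α/2} + z_β) / d)².
z_{α/2} + z_β = 1.960 + 0.842 = 2.802.
n = 2 × (2.802 / 0.54)² = 2 × 5.189² = 2 × 26.92 = 53.8.
Round up to the next whole participant.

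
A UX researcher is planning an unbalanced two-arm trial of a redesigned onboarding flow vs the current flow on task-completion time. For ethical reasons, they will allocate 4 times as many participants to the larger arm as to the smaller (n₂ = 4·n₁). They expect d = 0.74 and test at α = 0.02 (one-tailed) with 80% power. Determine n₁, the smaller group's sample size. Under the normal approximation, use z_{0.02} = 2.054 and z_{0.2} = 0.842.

n₁ = 20

With allocation ratio k = n₂/n₁ = 4, Var(x̄₁−x̄₂) = σ²(1/n₁ + 1/(k·n₁)) = σ²·(k+1)/(k·n₁).
So n₁ = (1 + 1/k)·((z_{α} + z_β)/d)² = 1.250 × (2.896/0.74)².
n₁ = 1.250 × 15.32 = 19.1.
Round up: n₁ = 20, giving n₂ = 4 × 20 = 80.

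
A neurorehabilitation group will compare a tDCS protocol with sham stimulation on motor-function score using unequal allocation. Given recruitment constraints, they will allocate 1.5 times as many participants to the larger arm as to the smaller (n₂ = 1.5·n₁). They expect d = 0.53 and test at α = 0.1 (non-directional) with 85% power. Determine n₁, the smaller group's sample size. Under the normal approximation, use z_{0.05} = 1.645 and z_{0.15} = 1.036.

n₁ = 43

With allocation ratio k = n₂/n₁ = 1.5, Var(x̄₁−x̄₂) = σ²(1/n₁ + 1/(k·n₁)) = σ²·(k+1)/(k·n₁).
So n₁ = (1 + 1/k)·((z_{α/2} + z_β)/d)² = 1.667 × (2.681/0.53)².
n₁ = 1.667 × 25.59 = 42.6.
Round up: n₁ = 43, giving n₂ = ⌈1.5 × 43⌉ = ⌈64.5⌉ = 65.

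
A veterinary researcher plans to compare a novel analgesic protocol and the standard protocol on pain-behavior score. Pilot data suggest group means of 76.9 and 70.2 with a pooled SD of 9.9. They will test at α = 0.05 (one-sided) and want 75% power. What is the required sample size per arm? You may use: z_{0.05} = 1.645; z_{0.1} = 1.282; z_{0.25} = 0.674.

n = 24 per group

Cohen's d = |M₁ − M₂| / SD_pooled = |76.9 − 70.2| / 9.9 = 6.7 / 9.9 = 0.677.
For two independent groups with equal n: n = 2·((z_{α} + z_β) / d)².
z_{α} + z_β = 1.645 + 0.674 = 2.319.
n = 2 × (2.319 / 0.677)² = 2 × 3.425² = 2 × 11.73 = 23.5.
Round up to the next whole participant.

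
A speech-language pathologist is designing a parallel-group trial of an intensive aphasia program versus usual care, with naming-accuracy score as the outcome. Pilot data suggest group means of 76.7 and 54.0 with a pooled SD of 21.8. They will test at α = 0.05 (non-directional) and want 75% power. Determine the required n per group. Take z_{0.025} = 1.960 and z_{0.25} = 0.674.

Cohen's d = |M₁ − M₂| / SD_pooled = |76.7 − 54.0| / 21.8 = 22.7 / 21.8 = 1.041.
For two independent groups with equal n: n = 2·((z_{α/2} + z_β) / d)².
z_{α/2} + z_β = 1.960 + 0.674 = 2.634.
n = 2 × (2.634 / 1.041)² = 2 × 2.530² = 2 × 6.40 = 12.8.
Round up to the next whole participant.

n = 13 per group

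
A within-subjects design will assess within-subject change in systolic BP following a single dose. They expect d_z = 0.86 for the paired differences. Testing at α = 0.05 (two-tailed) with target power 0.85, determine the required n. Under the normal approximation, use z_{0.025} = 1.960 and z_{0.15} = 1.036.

n = 13 pairs

For a paired (one-sample on differences) test: n = ((z_{α/2} + z_β) / d)².
z_{α/2} + z_β = 1.960 + 1.036 = 2.996.
n = (2.996 / 0.86)² = 3.484² = 12.14.
Round up.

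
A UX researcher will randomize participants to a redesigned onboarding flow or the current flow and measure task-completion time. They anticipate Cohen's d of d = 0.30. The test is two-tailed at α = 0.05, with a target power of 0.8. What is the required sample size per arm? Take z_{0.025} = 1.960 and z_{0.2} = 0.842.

n = 175 per group

For two independent groups with equal n: n = 2·((z_{α/2} + z_β) / d)².
z_{α/2} + z_β = 1.960 + 0.842 = 2.802.
n = 2 × (2.802 / 0.30)² = 2 × 9.340² = 2 × 87.24 = 174.5.
Round up to the next whole participant.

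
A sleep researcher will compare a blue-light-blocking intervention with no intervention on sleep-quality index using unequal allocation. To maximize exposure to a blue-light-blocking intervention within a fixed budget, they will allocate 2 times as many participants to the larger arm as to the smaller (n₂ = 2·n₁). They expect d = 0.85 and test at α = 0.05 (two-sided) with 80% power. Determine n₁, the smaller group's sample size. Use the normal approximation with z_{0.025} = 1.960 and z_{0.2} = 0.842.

With allocation ratio k = n₂/n₁ = 2, Var(x̄₁−x̄₂) = σ²(1/n₁ + 1/(k·n₁)) = σ²·(k+1)/(k·n₁).
So n₁ = (1 + 1/k)·((z_{α/2} + z_β)/d)² = 1.500 × (2.802/0.85)².
n₁ = 1.500 × 10.87 = 16.3.
Round up: n₁ = 17, giving n₂ = 2 × 17 = 34.

n₁ = 17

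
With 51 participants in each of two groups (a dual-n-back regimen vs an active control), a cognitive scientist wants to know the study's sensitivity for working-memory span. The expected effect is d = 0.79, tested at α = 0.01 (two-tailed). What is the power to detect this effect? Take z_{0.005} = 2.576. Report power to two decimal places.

For two equal groups, power = Φ(d·√(n/2) − z_{α/2}).
d·√(n/2) = 0.79 × √(51/2) = 0.79 × 5.050 = 3.989.
z_β = 3.989 − 2.576 = 1.413.
Power = Φ(1.413) = 0.921.

power ≈ 0.92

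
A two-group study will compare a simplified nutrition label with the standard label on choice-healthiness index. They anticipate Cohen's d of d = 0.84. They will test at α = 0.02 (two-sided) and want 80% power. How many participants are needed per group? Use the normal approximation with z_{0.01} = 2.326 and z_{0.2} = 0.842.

For two independent groups with equal n: n = 2·((z_{α/2} + z_β) / d)².
z_{α/2} + z_β = 2.326 + 0.842 = 3.168.
n = 2 × (3.168 / 0.84)² = 2 × 3.771² = 2 × 14.22 = 28.4.
Round up to the next whole participant.

n = 29 per group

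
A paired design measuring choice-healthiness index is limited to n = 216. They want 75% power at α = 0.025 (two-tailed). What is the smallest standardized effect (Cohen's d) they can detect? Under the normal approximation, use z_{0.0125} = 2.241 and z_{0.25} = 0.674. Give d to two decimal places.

d_min ≈ 0.20

For a single sample (or paired design) of n = 216: d_min = (z_{α/2} + z_β)/√n.
z-sum = 2.241 + 0.674 = 2.915.
d_min = 2.915 / √216 = 2.915 / 14.697 = 0.198.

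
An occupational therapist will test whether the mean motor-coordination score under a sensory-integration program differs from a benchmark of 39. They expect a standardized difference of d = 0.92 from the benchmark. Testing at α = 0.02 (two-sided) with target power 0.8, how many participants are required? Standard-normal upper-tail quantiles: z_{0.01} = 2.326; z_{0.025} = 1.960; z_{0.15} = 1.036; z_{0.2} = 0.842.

For a one-sample test: n = ((z_{α/2} + z_β) / d)².
z_{α/2} + z_β = 2.326 + 0.842 = 3.168.
n = (3.168 / 0.92)² = 3.443² = 11.86.
Round up.

n = 12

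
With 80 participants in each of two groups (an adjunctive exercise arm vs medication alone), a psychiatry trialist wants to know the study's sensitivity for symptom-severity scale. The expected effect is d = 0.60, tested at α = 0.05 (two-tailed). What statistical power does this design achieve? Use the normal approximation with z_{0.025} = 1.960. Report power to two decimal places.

For two equal groups, power = Φ(d·√(n/2) − z_{α/2}).
d·√(n/2) = 0.60 × √(80/2) = 0.60 × 6.325 = 3.795.
z_β = 3.795 − 1.960 = 1.835.
Power = Φ(1.835) = 0.967.

power ≈ 0.97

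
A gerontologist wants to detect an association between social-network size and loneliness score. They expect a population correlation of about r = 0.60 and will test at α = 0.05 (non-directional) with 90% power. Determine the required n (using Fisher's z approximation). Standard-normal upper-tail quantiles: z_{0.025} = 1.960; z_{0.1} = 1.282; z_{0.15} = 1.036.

n = 25

Fisher's z: C = ½·ln((1+r)/(1−r)) = ½·ln(4.0000) = 0.6931.
n = ((z_{α/2} + z_β)/C)² + 3.
(1.960 + 1.282) / 0.6931 = 3.242 / 0.6931 = 4.678.
n = 4.678² + 3 = 21.88 + 3 = 24.9.
Round up.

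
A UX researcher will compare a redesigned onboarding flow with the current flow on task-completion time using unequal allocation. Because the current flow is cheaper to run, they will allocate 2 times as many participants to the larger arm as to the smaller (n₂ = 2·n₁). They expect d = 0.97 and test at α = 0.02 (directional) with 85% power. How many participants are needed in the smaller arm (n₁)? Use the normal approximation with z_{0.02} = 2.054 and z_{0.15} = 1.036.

n₁ = 16

With allocation ratio k = n₂/n₁ = 2, Var(x̄₁−x̄₂) = σ²(1/n₁ + 1/(k·n₁)) = σ²·(k+1)/(k·n₁).
So n₁ = (1 + 1/k)·((z_{α} + z_β)/d)² = 1.500 × (3.090/0.97)².
n₁ = 1.500 × 10.15 = 15.2.
Round up: n₁ = 16, giving n₂ = 2 × 16 = 32.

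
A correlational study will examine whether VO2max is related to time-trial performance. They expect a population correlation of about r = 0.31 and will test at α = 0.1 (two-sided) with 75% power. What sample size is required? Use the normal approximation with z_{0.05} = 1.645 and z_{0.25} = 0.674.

Fisher's z: C = ½·ln((1+r)/(1−r)) = ½·ln(1.8986) = 0.3205.
n = ((z_{α/2} + z_β)/C)² + 3.
(1.645 + 0.674) / 0.3205 = 2.319 / 0.3205 = 7.236.
n = 7.236² + 3 = 52.35 + 3 = 55.4.
Round up.

n = 56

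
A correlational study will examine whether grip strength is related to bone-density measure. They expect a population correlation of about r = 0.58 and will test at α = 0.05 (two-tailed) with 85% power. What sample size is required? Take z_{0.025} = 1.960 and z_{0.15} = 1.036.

Fisher's z: C = ½·ln((1+r)/(1−r)) = ½·ln(3.7619) = 0.6625.
n = ((z_{α/2} + z_β)/C)² + 3.
(1.960 + 1.036) / 0.6625 = 2.996 / 0.6625 = 4.522.
n = 4.522² + 3 = 20.45 + 3 = 23.5.
Round up.

n = 24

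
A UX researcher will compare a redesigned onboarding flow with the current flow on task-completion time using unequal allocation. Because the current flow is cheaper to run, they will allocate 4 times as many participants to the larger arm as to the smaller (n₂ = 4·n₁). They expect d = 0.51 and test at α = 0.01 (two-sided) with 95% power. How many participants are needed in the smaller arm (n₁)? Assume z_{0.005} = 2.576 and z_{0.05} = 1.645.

With allocation ratio k = n₂/n₁ = 4, Var(x̄₁−x̄₂) = σ²(1/n₁ + 1/(k·n₁)) = σ²·(k+1)/(k·n₁).
So n₁ = (1 + 1/k)·((z_{α/2} + z_β)/d)² = 1.250 × (4.221/0.51)².
n₁ = 1.250 × 68.50 = 85.6.
Round up: n₁ = 86, giving n₂ = 4 × 86 = 344.

n₁ = 86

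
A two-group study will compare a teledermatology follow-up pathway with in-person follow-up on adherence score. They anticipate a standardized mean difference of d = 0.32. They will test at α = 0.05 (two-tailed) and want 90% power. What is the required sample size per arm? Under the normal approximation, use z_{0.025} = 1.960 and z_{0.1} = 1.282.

For two independent groups with equal n: n = 2·((z_{α/2} + z_β) / d)².
z_{α/2} + z_β = 1.960 + 1.282 = 3.242.
n = 2 × (3.242 / 0.32)² = 2 × 10.131² = 2 × 102.64 = 205.3.
Round up to the next whole participant.

n = 206 per group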